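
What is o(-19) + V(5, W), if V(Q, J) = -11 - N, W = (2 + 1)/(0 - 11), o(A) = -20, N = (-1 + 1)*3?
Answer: -31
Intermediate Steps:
N = 0 (N = 0*3 = 0)
W = -3/11 (W = 3/(-11) = 3*(-1/11) = -3/11 ≈ -0.27273)
V(Q, J) = -11 (V(Q, J) = -11 - 1*0 = -11 + 0 = -11)
o(-19) + V(5, W) = -20 - 11 = -31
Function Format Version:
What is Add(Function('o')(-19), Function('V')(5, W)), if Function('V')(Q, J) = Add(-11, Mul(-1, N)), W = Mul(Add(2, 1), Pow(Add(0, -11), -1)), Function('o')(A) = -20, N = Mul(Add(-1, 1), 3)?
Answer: -31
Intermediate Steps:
N = 0 (N = Mul(0, 3) = 0)
W = Rational(-3, 11) (W = Mul(3, Pow(-11, -1)) = Mul(3, Rational(-1, 11)) = Rational(-3, 11) ≈ -0.27273)
Function('V')(Q, J) = -11 (Function('V')(Q, J) = Add(-11, Mul(-1, 0)) = Add(-11, 0) = -11)
Add(Function('o')(-19), Function('V')(5, W)) = Add(-20, -11) = -31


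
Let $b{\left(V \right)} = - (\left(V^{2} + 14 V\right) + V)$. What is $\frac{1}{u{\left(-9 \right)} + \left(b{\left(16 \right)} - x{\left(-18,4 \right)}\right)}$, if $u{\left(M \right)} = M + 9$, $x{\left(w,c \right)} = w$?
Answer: $- \frac{1}{478} \approx -0.002092$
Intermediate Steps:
$u{\left(M \right)} = 9 + M$
$b{\left(V \right)} = - V^{2} - 15 V$ ($b{\left(V \right)} = - (V^{2} + 15 V) = - V^{2} - 15 V$)
$\frac{1}{u{\left(-9 \right)} + \left(b{\left(16 \right)} - x{\left(-18,4 \right)}\right)} = \frac{1}{\left(9 - 9\right) - \left(-18 + 16 \left(15 + 16\right)\right)} = \frac{1}{0 + \left(\left(-1\right) 16 \cdot 31 + 18\right)} = \frac{1}{0 + \left(-496 + 18\right)} = \frac{1}{0 - 478} = \frac{1}{-478} = - \frac{1}{478}$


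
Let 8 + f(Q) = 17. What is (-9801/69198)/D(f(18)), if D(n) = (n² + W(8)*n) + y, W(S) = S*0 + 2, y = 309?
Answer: -1089/3136976 ≈ -0.00034715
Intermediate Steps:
W(S) = 2 (W(S) = 0 + 2 = 2)
f(Q) = 9 (f(Q) = -8 + 17 = 9)
D(n) = 309 + n² + 2*n (D(n) = (n² + 2*n) + 309 = 309 + n² + 2*n)
(-9801/69198)/D(f(18)) = (-9801/69198)/(309 + 9² + 2*9) = (-9801*1/69198)/(309 + 81 + 18) = -3267/23066/408 = -3267/23066*1/408 = -1089/3136976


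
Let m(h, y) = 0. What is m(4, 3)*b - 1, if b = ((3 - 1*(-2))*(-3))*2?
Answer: -1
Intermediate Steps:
b = -30 (b = ((3 + 2)*(-3))*2 = (5*(-3))*2 = -15*2 = -30)
m(4, 3)*b - 1 = 0*(-30) - 1 = 0 - 1 = -1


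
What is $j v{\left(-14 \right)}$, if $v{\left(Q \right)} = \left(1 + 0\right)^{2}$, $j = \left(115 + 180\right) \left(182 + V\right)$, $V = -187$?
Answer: $-1475$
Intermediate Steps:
$j = -1475$ ($j = \left(115 + 180\right) \left(182 - 187\right) = 295 \left(-5\right) = -1475$)
$v{\left(Q \right)} = 1$ ($v{\left(Q \right)} = 1^{2} = 1$)
$j v{\left(-14 \right)} = \left(-1475\right) 1 = -1475$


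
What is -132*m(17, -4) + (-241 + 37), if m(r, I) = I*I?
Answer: -2316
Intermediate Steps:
m(r, I) = I**2
-132*m(17, -4) + (-241 + 37) = -132*(-4)**2 + (-241 + 37) = -132*16 - 204 = -2112 - 204 = -2316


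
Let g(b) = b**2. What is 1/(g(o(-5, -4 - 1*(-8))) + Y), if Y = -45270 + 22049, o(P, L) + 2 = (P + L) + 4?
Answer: -1/23220 ≈ -4.3066e-5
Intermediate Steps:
o(P, L) = 2 + L + P (o(P, L) = -2 + ((P + L) + 4) = -2 + ((L + P) + 4) = -2 + (4 + L + P) = 2 + L + P)
Y = -23221
1/(g(o(-5, -4 - 1*(-8))) + Y) = 1/((2 + (-4 - 1*(-8)) - 5)**2 - 23221) = 1/((2 + (-4 + 8) - 5)**2 - 23221) = 1/((2 + 4 - 5)**2 - 23221) = 1/(1**2 - 23221) = 1/(1 - 23221) = 1/(-23220) = -1/23220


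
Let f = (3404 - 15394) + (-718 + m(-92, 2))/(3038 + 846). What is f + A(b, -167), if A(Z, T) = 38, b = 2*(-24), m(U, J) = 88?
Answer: -23211099/1942 ≈ -11952.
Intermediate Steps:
b = -48
f = -23284895/1942 (f = (3404 - 15394) + (-718 + 88)/(3038 + 846) = -11990 - 630/3884 = -11990 - 630*1/3884 = -11990 - 315/1942 = -23284895/1942 ≈ -11990.)
f + A(b, -167) = -23284895/1942 + 38 = -23211099/1942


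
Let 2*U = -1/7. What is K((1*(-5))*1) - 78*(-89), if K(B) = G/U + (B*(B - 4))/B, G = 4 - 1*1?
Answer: 6891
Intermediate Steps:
U = -1/14 (U = (-1/7)/2 = (-1*⅐)/2 = (½)*(-⅐) = -1/14 ≈ -0.071429)
G = 3 (G = 4 - 1 = 3)
K(B) = -46 + B (K(B) = 3/(-1/14) + (B*(B - 4))/B = 3*(-14) + (B*(-4 + B))/B = -42 + (-4 + B) = -46 + B)
K((1*(-5))*1) - 78*(-89) = (-46 + (1*(-5))*1) - 78*(-89) = (-46 - 5*1) + 6942 = (-46 - 5) + 6942 = -51 + 6942 = 6891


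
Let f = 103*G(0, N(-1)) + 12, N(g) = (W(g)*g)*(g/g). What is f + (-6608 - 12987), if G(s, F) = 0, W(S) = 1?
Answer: -19583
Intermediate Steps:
N(g) = g (N(g) = (1*g)*(g/g) = g*1 = g)
f = 12 (f = 103*0 + 12 = 0 + 12 = 12)
f + (-6608 - 12987) = 12 + (-6608 - 12987) = 12 - 19595 = -19583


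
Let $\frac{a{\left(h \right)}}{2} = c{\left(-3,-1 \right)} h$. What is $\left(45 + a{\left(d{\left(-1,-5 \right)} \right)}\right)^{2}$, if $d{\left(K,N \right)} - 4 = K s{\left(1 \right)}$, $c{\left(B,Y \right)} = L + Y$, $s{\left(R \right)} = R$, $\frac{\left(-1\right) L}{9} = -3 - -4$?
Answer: $225$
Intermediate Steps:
$L = -9$ ($L = - 9 \left(-3 - -4\right) = - 9 \left(-3 + 4\right) = \left(-9\right) 1 = -9$)
$c{\left(B,Y \right)} = -9 + Y$
$d{\left(K,N \right)} = 4 + K$ ($d{\left(K,N \right)} = 4 + K 1 = 4 + K$)
$a{\left(h \right)} = - 20 h$ ($a{\left(h \right)} = 2 \left(-9 - 1\right) h = 2 \left(- 10 h\right) = - 20 h$)
$\left(45 + a{\left(d{\left(-1,-5 \right)} \right)}\right)^{2} = \left(45 - 20 \left(4 - 1\right)\right)^{2} = \left(45 - 60\right)^{2} = \left(-15\right)^{2} = 225$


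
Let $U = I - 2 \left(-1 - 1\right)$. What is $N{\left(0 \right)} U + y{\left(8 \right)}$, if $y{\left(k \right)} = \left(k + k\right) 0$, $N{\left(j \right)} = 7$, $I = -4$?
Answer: $0$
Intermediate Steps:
$y{\left(k \right)} = 0$ ($y{\left(k \right)} = 2 k 0 = 0$)
$U = 0$ ($U = -4 - 2 \left(-1 - 1\right) = -4 - -4 = -4 + 4 = 0$)
$N{\left(0 \right)} U + y{\left(8 \right)} = 7 \cdot 0 + 0 = 0 + 0 = 0$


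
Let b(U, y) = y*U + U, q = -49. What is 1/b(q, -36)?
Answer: 1/1715 ≈ 0.00058309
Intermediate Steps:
b(U, y) = U + U*y (b(U, y) = U*y + U = U + U*y)
1/b(q, -36) = 1/(-49*(1 - 36)) = 1/(-49*(-35)) = 1/1715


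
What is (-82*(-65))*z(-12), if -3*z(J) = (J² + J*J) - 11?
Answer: -1476410/3 ≈ -4.9214e+5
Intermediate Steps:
z(J) = 11/3 - 2*J²/3 (z(J) = -((J² + J*J) - 11)/3 = -((J² + J²) - 11)/3 = -(2*J² - 11)/3 = -(-11 + 2*J²)/3 = 11/3 - 2*J²/3)
(-82*(-65))*z(-12) = (-82*(-65))*(11/3 - ⅔*(-12)²) = 5330*(11/3 - ⅔*144) = 5330*(11/3 - 96) = 5330*(-277/3) = -1476410/3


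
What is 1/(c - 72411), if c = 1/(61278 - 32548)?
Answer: -28730/2080368029 ≈ -1.3810e-5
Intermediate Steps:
c = 1/28730 ≈ 3.4807e-5
1/(c - 72411) = 1/(1/28730 - 72411) = 1/(-2080368029/28730) = -28730/2080368029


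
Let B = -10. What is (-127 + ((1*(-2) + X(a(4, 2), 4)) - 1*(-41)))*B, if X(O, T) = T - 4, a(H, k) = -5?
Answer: 880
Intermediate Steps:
X(O, T) = -4 + T
(-127 + ((1*(-2) + X(a(4, 2), 4)) - 1*(-41)))*B = (-127 + ((1*(-2) + (-4 + 4)) - 1*(-41)))*(-10) = (-127 + ((-2 + 0) + 41))*(-10) = (-127 + (-2 + 41))*(-10) = (-127 + 39)*(-10) = -88*(-10) = 880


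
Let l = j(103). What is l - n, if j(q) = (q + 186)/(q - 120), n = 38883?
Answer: -38900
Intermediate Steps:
j(q) = (186 + q)/(-120 + q)
l = -17 (l = (186 + 103)/(-120 + 103) = 289/(-17) = -1/17*289 = -17)
l - n = -17 - 1*38883 = -17 - 38883 = -38900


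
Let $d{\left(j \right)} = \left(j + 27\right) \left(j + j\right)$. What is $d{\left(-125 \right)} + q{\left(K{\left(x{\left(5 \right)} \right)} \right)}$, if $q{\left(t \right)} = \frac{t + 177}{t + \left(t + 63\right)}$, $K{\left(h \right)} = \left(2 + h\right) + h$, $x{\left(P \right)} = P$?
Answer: $\frac{710563}{29} \approx 24502.0$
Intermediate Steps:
$K{\left(h \right)} = 2 + 2 h$
$q{\left(t \right)} = \frac{177 + t}{63 + 2 t}$ ($q{\left(t \right)} = \frac{177 + t}{t + \left(63 + t\right)} = \frac{177 + t}{63 + 2 t}$)
$d{\left(j \right)} = 2 j \left(27 + j\right)$ ($d{\left(j \right)} = \left(27 + j\right) 2 j = 2 j \left(27 + j\right)$)
$d{\left(-125 \right)} + q{\left(K{\left(x{\left(5 \right)} \right)} \right)} = 2 \left(-125\right) \left(27 - 125\right) + \frac{177 + \left(2 + 2 \cdot 5\right)}{63 + 2 \left(2 + 2 \cdot 5\right)} = 2 \left(-125\right) \left(-98\right) + \frac{177 + \left(2 + 10\right)}{63 + 2 \left(2 + 10\right)} = 24500 + \frac{177 + 12}{63 + 2 \cdot 12} = 24500 + \frac{1}{63 + 24} \cdot 189 = 24500 + \frac{1}{87} \cdot 189 = 24500 + \frac{63}{29} = \frac{710563}{29}$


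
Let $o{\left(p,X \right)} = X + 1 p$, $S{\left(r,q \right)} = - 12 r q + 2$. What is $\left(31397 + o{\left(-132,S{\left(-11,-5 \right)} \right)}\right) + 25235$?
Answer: $55842$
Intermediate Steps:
$S{\left(r,q \right)} = 2 - 12 q r$ ($S{\left(r,q \right)} = - 12 q r + 2 = 2 - 12 q r$)
$o{\left(p,X \right)} = X + p$
$\left(31397 + o{\left(-132,S{\left(-11,-5 \right)} \right)}\right) + 25235 = \left(31397 + \left(\left(2 - \left(-60\right) \left(-11\right)\right) - 132\right)\right) + 25235 = \left(31397 + \left(\left(2 - 660\right) - 132\right)\right) + 25235 = \left(31397 - 790\right) + 25235 = 30607 + 25235 = 55842$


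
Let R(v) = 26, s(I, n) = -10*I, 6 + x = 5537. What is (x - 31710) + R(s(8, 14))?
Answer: -26153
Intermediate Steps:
x = 5531 (x = -6 + 5537 = 5531)
(x - 31710) + R(s(8, 14)) = (5531 - 31710) + 26 = -26179 + 26 = -26153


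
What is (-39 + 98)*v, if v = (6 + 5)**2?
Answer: 7139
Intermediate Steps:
v = 121 (v = 11**2 = 121)
(-39 + 98)*v = (-39 + 98)*121 = 59*121 = 7139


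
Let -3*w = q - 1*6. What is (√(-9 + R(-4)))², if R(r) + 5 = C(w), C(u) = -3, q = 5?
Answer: -17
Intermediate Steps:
w = ⅓ (w = -(5 - 1*6)/3 = -(5 - 6)/3 = -⅓*(-1) = ⅓ ≈ 0.33333)
R(r) = -8 (R(r) = -5 - 3 = -8)
(√(-9 + R(-4)))² = (√(-9 - 8))² = (√(-17))² = (I*√17)² = -17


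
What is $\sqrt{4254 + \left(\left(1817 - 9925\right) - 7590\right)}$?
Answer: $2 i \sqrt{2861} \approx 106.98 i$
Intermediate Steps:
$\sqrt{4254 + \left(\left(1817 - 9925\right) - 7590\right)} = \sqrt{4254 - 15698} = \sqrt{-11444} = 2 i \sqrt{2861}$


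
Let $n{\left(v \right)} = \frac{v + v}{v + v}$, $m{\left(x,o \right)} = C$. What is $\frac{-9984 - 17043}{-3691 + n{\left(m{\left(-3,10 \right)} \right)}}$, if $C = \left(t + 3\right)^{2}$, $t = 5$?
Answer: $\frac{3003}{410} \approx 7.3244$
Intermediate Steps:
$C = 64$ ($C = \left(5 + 3\right)^{2} = 8^{2} = 64$)
$m{\left(x,o \right)} = 64$
$n{\left(v \right)} = 1$ ($n{\left(v \right)} = \frac{2 v}{2 v} = 2 v \frac{1}{2 v} = 1$)
$\frac{-9984 - 17043}{-3691 + n{\left(m{\left(-3,10 \right)} \right)}} = \frac{-9984 - 17043}{-3691 + 1} = - \frac{27027}{-3690} = \left(-27027\right) \left(- \frac{1}{3690}\right) = \frac{3003}{410}$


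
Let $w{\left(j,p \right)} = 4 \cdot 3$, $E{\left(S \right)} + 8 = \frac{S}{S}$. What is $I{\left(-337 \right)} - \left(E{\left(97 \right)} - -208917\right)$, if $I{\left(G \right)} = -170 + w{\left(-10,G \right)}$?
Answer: $-209068$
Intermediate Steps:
$E{\left(S \right)} = -7$ ($E{\left(S \right)} = -8 + \frac{S}{S} = -8 + 1 = -7$)
$w{\left(j,p \right)} = 12$
$I{\left(G \right)} = -158$ ($I{\left(G \right)} = -170 + 12 = -158$)
$I{\left(-337 \right)} - \left(E{\left(97 \right)} - -208917\right) = -158 - \left(-7 - -208917\right) = -158 - \left(-7 + 208917\right) = -158 - 208910 = -209068$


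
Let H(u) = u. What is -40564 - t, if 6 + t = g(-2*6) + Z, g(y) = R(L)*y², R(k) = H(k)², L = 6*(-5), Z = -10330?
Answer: -159828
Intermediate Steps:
L = -30
R(k) = k²
g(y) = 900*y² (g(y) = (-30)²*y² = 900*y²)
t = 119264 (t = -6 + (900*(-2*6)² - 10330) = -6 + (900*(-12)² - 10330) = -6 + (900*144 - 10330) = -6 + (129600 - 10330) = -6 + 119270 = 119264)
-40564 - t = -40564 - 1*119264 = -40564 - 119264 = -159828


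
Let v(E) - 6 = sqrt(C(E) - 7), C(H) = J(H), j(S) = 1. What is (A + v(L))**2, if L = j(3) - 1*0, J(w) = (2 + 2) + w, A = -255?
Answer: (249 - I*sqrt(2))**2 ≈ 61999.0 - 704.3*I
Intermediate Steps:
J(w) = 4 + w
L = 1 (L = 1 - 1*0 = 1 + 0 = 1)
C(H) = 4 + H
v(E) = 6 + sqrt(-3 + E) (v(E) = 6 + sqrt((4 + E) - 7) = 6 + sqrt(-3 + E))
(A + v(L))**2 = (-255 + (6 + sqrt(-3 + 1)))**2 = (-255 + (6 + sqrt(-2)))**2 = (-255 + (6 + I*sqrt(2)))**2 = (-249 + I*sqrt(2))**2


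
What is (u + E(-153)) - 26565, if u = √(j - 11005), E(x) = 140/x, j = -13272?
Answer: -4064585/153 + I*√24277 ≈ -26566.0 + 155.81*I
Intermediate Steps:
u = I*√24277 (u = √(-13272 - 11005) = √(-24277) = I*√24277 ≈ 155.81*I)
(u + E(-153)) - 26565 = (I*√24277 + 140/(-153)) - 26565 = (I*√24277 + 140*(-1/153)) - 26565 = (I*√24277 - 140/153) - 26565 = (-140/153 + I*√24277) - 26565 = -4064585/153 + I*√24277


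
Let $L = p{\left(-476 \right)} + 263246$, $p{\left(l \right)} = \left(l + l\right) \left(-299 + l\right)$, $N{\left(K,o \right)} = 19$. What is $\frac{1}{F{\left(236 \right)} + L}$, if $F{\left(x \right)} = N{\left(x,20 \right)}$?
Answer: $\frac{1}{1001065} \approx 9.9894 \cdot 10^{-7}$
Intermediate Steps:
$F{\left(x \right)} = 19$
$p{\left(l \right)} = 2 l \left(-299 + l\right)$
$L = 1001046$ ($L = 2 \left(-476\right) \left(-299 - 476\right) + 263246 = 2 \left(-476\right) \left(-775\right) + 263246 = 737800 + 263246 = 1001046$)
$\frac{1}{F{\left(236 \right)} + L} = \frac{1}{19 + 1001046} = \frac{1}{1001065}$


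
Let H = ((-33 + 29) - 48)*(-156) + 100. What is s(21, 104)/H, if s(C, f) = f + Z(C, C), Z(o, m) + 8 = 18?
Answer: 57/4106 ≈ 0.013882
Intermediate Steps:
Z(o, m) = 10 (Z(o, m) = -8 + 18 = 10)
s(C, f) = 10 + f (s(C, f) = f + 10 = 10 + f)
H = 8212 (H = (-4 - 48)*(-156) + 100 = -52*(-156) + 100 = 8112 + 100 = 8212)
s(21, 104)/H = (10 + 104)/8212 = 114*(1/8212) = 57/4106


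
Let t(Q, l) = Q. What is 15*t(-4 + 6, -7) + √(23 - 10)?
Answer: 30 + √13 ≈ 33.606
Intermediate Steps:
15*t(-4 + 6, -7) + √(23 - 10) = 15*(-4 + 6) + √(23 - 10) = 15*2 + √13 = 30 + √13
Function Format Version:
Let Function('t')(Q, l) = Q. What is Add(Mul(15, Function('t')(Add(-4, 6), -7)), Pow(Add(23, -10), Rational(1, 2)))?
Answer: Add(30, Pow(13, Rational(1, 2))) ≈ 33.606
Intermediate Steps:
Add(Mul(15, Function('t')(Add(-4, 6), -7)), Pow(Add(23, -10), Rational(1, 2))) = Add(Mul(15, Add(-4, 6)), Pow(Add(23, -10), Rational(1, 2))) = Add(Mul(15, 2), Pow(13, Rational(1, 2))) = Add(30, Pow(13, Rational(1, 2)))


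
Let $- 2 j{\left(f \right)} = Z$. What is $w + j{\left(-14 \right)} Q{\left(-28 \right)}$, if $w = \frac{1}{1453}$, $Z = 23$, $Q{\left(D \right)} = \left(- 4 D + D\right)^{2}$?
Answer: $- \frac{117902231}{1453} \approx -81144.0$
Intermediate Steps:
$Q{\left(D \right)} = 9 D^{2}$ ($Q{\left(D \right)} = \left(- 3 D\right)^{2} = 9 D^{2}$)
$j{\left(f \right)} = - \frac{23}{2}$ ($j{\left(f \right)} = \left(- \frac{1}{2}\right) 23 = - \frac{23}{2}$)
$w = \frac{1}{1453} \approx 0.00068823$
$w + j{\left(-14 \right)} Q{\left(-28 \right)} = \frac{1}{1453} - \frac{23 \cdot 9 \left(-28\right)^{2}}{2} = \frac{1}{1453} - \frac{23 \cdot 9 \cdot 784}{2} = \frac{1}{1453} - 81144 = - \frac{117902231}{1453}$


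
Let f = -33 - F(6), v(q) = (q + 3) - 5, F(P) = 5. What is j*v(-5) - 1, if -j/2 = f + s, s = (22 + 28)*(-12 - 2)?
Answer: -10333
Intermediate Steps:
v(q) = -2 + q (v(q) = (3 + q) - 5 = -2 + q)
s = -700 (s = 50*(-14) = -700)
f = -38 (f = -33 - 1*5 = -33 - 5 = -38)
j = 1476 (j = -2*(-38 - 700) = -2*(-738) = 1476)
j*v(-5) - 1 = 1476*(-2 - 5) - 1 = 1476*(-7) - 1 = -10332 - 1 = -10333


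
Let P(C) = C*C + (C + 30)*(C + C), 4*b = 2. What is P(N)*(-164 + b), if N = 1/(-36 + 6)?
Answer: 65291/200 ≈ 326.46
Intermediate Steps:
b = 1/2 (b = (1/4)*2 = 1/2 ≈ 0.50000)
N = -1/30 (N = 1/(-30) = -1/30 ≈ -0.033333)
P(C) = C**2 + 2*C*(30 + C) (P(C) = C**2 + (30 + C)*(2*C) = C**2 + 2*C*(30 + C))
P(N)*(-164 + b) = (3*(-1/30)*(20 - 1/30))*(-164 + 1/2) = (3*(-1/30)*(599/30))*(-327/2) = -599/300*(-327/2) = 65291/200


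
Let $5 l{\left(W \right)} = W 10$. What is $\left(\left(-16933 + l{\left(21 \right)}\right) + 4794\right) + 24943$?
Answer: $12846$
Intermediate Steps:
$l{\left(W \right)} = 2 W$ ($l{\left(W \right)} = \frac{W 10}{5} = \frac{10 W}{5} = 2 W$)
$\left(\left(-16933 + l{\left(21 \right)}\right) + 4794\right) + 24943 = \left(\left(-16933 + 2 \cdot 21\right) + 4794\right) + 24943 = \left(\left(-16933 + 42\right) + 4794\right) + 24943 = \left(-16891 + 4794\right) + 24943 = -12097 + 24943 = 12846$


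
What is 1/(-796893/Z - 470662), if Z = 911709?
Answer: -303903/143035859417 ≈ -2.1247e-6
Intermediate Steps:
1/(-796893/Z - 470662) = 1/(-796893/911709 - 470662) = 1/(-796893*1/911709 - 470662) = 1/(-265631/303903 - 470662) = 1/(-143035859417/303903) = -303903/143035859417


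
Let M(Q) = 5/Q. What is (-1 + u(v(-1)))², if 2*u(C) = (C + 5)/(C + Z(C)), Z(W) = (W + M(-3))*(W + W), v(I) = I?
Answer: 49/169 ≈ 0.28994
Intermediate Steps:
Z(W) = 2*W*(-5/3 + W) (Z(W) = (W + 5/(-3))*(W + W) = (W + 5*(-⅓))*(2*W) = (W - 5/3)*(2*W) = (-5/3 + W)*(2*W) = 2*W*(-5/3 + W))
u(C) = (5 + C)/(2*(C + 2*C*(-5 + 3*C)/3)) (u(C) = ((C + 5)/(C + 2*C*(-5 + 3*C)/3))/2 = ((5 + C)/(C + 2*C*(-5 + 3*C)/3))/2 = (5 + C)/(2*(C + 2*C*(-5 + 3*C)/3)))
(-1 + u(v(-1)))² = (-1 + (3/2)*(5 - 1)/(-1*(-7 + 6*(-1))))² = (-1 + (3/2)*(-1)*4/(-7 - 6))² = (-1 + (3/2)*(-1)*4/(-13))² = (-1 + (3/2)*(-1)*(-1/13)*4)² = (-1 + 6/13)² = (-7/13)² = 49/169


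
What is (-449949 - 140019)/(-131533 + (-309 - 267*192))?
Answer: 294984/91553 ≈ 3.2220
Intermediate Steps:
(-449949 - 140019)/(-131533 + (-309 - 267*192)) = -589968/(-131533 + (-309 - 51264)) = -589968/(-131533 - 51573) = -589968/(-183106) = -589968*(-1/183106) = 294984/91553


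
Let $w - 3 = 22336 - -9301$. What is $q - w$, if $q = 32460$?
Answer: $820$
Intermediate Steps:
$w = 31640$ ($w = 3 + \left(22336 - -9301\right) = 3 + \left(22336 + 9301\right) = 3 + 31637 = 31640$)
$q - w = 32460 - 31640 = 820$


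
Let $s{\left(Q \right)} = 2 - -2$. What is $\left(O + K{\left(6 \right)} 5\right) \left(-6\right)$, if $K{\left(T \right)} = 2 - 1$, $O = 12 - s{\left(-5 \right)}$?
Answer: $-78$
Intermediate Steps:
$s{\left(Q \right)} = 4$ ($s{\left(Q \right)} = 2 + 2 = 4$)
$O = 8$ ($O = 12 - 4 = 8$)
$K{\left(T \right)} = 1$ ($K{\left(T \right)} = 2 - 1 = 1$)
$\left(O + K{\left(6 \right)} 5\right) \left(-6\right) = \left(8 + 1 \cdot 5\right) \left(-6\right) = \left(8 + 5\right) \left(-6\right) = 13 \left(-6\right) = -78$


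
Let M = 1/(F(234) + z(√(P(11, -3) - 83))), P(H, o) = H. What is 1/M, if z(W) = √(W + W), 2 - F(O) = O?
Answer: -232 + 2*2^(¼)*√3*√I ≈ -229.09 + 2.913*I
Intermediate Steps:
F(O) = 2 - O
z(W) = √2*√W (z(W) = √(2*W) = √2*√W)
M = 1/(-232 + 2*2^(¼)*√3*√I) (M = 1/((2 - 1*234) + √2*√(√(11 - 83))) = 1/((2 - 234) + √2*√(√(-72))) = 1/(-232 + √2*√(6*I*√2)) = 1/(-232 + √2*(2^(¾)*√3*√I)) = 1/(-232 + 2*2^(¼)*√3*√I) ≈ -0.0043644 - 5.55e-5*I)
1/M = 1/(-1/(232 - 2*2^(¼)*√3*√I)) = -232 + 2*2^(¼)*√3*√I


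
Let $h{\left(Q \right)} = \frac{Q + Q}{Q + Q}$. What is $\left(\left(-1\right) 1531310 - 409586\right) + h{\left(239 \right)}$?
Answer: $-1940895$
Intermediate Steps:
$h{\left(Q \right)} = 1$ ($h{\left(Q \right)} = \frac{2 Q}{2 Q} = 2 Q \frac{1}{2 Q} = 1$)
$\left(\left(-1\right) 1531310 - 409586\right) + h{\left(239 \right)} = \left(\left(-1\right) 1531310 - 409586\right) + 1 = \left(-1531310 - 409586\right) + 1 = -1940896 + 1 = -1940895$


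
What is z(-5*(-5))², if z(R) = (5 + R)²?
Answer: 810000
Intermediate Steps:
z(-5*(-5))² = ((5 - 5*(-5))²)² = ((5 + 25)²)² = (30²)² = 900² = 810000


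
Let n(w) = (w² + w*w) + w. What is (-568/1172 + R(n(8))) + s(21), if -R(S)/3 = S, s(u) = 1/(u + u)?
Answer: -5026519/12306 ≈ -408.46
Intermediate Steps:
s(u) = 1/(2*u)
n(w) = w + 2*w² (n(w) = (w² + w²) + w = 2*w² + w = w + 2*w²)
R(S) = -3*S
(-568/1172 + R(n(8))) + s(21) = (-568/1172 - 24*(1 + 2*8)) + (½)/21 = (-568*1/1172 - 24*(1 + 16)) + (½)*(1/21) = (-142/293 - 24*17) + 1/42 = (-142/293 - 3*136) + 1/42 = (-142/293 - 408) + 1/42 = -119686/293 + 1/42 = -5026519/12306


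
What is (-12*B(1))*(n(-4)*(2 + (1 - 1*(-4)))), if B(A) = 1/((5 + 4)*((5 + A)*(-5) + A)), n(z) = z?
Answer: -112/87 ≈ -1.2874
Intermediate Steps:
B(A) = 1/(-225 - 36*A) (B(A) = 1/(9*((-25 - 5*A) + A)) = 1/(9*(-25 - 4*A)) = 1/(-225 - 36*A))
(-12*B(1))*(n(-4)*(2 + (1 - 1*(-4)))) = (-(-12)/(225 + 36*1))*(-4*(2 + (1 - 1*(-4)))) = (-(-12)/(225 + 36))*(-4*(2 + (1 + 4))) = (-(-12)/261)*(-4*(2 + 5)) = (-(-12)/261)*(-4*7) = -12*(-1/261)*(-28) = (4/87)*(-28) = -112/87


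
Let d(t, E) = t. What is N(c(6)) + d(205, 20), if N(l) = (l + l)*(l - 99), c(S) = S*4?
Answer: -3395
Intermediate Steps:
c(S) = 4*S
N(l) = 2*l*(-99 + l) (N(l) = (2*l)*(-99 + l) = 2*l*(-99 + l))
N(c(6)) + d(205, 20) = 2*(4*6)*(-99 + 4*6) + 205 = 2*24*(-99 + 24) + 205 = 2*24*(-75) + 205 = -3600 + 205 = -3395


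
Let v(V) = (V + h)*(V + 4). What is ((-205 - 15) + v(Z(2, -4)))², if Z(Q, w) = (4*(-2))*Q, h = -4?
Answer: 400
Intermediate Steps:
Z(Q, w) = -8*Q
v(V) = (-4 + V)*(4 + V) (v(V) = (V - 4)*(V + 4) = (-4 + V)*(4 + V))
((-205 - 15) + v(Z(2, -4)))² = ((-205 - 15) + (-16 + (-8*2)²))² = (-220 + (-16 + (-16)²))² = (-220 + (-16 + 256))² = (-220 + 240)² = 20² = 400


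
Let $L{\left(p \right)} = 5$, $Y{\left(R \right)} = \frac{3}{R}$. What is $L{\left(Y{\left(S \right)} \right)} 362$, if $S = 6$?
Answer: $1810$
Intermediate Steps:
$L{\left(Y{\left(S \right)} \right)} 362 = 5 \cdot 362 = 1810$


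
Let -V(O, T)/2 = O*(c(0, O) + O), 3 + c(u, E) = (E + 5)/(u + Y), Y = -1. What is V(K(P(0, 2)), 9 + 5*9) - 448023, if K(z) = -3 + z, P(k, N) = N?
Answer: -448039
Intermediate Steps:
c(u, E) = -3 + (5 + E)/(-1 + u) (c(u, E) = -3 + (E + 5)/(u - 1) = -3 + (5 + E)/(-1 + u))
V(O, T) = 16*O (V(O, T) = -2*O*((8 + O - 3*0)/(-1 + 0) + O) = -2*O*((8 + O + 0)/(-1) + O) = -2*O*(-(8 + O) + O) = -2*O*((-8 - O) + O) = -2*O*(-8) = -(-16)*O = 16*O)
V(K(P(0, 2)), 9 + 5*9) - 448023 = 16*(-3 + 2) - 448023 = 16*(-1) - 448023 = -16 - 448023 = -448039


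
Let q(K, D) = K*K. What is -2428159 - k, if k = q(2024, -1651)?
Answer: -6524735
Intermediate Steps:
q(K, D) = K²
k = 4096576 (k = 2024² = 4096576)
-2428159 - k = -2428159 - 1*4096576 = -2428159 - 4096576 = -6524735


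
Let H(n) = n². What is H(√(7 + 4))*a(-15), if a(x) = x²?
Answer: 2475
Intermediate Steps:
H(√(7 + 4))*a(-15) = (√(7 + 4))²*(-15)² = (√11)²*225 = 11*225 = 2475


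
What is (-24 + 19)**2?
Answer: 25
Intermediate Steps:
(-24 + 19)**2 = (-5)**2 = 25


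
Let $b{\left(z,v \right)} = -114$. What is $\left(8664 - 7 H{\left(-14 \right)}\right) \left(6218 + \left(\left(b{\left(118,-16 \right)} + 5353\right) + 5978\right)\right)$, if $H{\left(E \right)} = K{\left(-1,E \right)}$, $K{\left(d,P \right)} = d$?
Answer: $151178885$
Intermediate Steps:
$H{\left(E \right)} = -1$
$\left(8664 - 7 H{\left(-14 \right)}\right) \left(6218 + \left(\left(b{\left(118,-16 \right)} + 5353\right) + 5978\right)\right) = \left(8664 - -7\right) \left(6218 + \left(\left(-114 + 5353\right) + 5978\right)\right) = \left(8664 + 7\right) \left(6218 + \left(5239 + 5978\right)\right) = 8671 \left(6218 + 11217\right) = 8671 \cdot 17435 = 151178885$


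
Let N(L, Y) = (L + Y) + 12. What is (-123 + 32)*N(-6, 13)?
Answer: -1729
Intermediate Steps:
N(L, Y) = 12 + L + Y
(-123 + 32)*N(-6, 13) = (-123 + 32)*(12 - 6 + 13) = -91*19 = -1729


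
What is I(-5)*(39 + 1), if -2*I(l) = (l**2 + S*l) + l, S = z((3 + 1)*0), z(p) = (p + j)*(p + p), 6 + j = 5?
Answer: -400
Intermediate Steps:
j = -1 (j = -6 + 5 = -1)
z(p) = 2*p*(-1 + p) (z(p) = (p - 1)*(p + p) = (-1 + p)*(2*p) = 2*p*(-1 + p))
S = 0 (S = 2*((3 + 1)*0)*(-1 + (3 + 1)*0) = 2*(4*0)*(-1 + 4*0) = 2*0*(-1 + 0) = 2*0*(-1) = 0)
I(l) = -l/2 - l**2/2 (I(l) = -((l**2 + 0*l) + l)/2 = -((l**2 + 0) + l)/2 = -(l**2 + l)/2 = -(l + l**2)/2 = -l/2 - l**2/2)
I(-5)*(39 + 1) = (-1/2*(-5)*(1 - 5))*(39 + 1) = -1/2*(-5)*(-4)*40 = -10*40 = -400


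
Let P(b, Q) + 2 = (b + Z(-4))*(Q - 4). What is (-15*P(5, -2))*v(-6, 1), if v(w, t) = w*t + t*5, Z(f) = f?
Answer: -120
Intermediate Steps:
v(w, t) = 5*t + t*w (v(w, t) = t*w + 5*t = 5*t + t*w)
P(b, Q) = -2 + (-4 + Q)*(-4 + b) (P(b, Q) = -2 + (b - 4)*(Q - 4) = -2 + (-4 + b)*(-4 + Q) = -2 + (-4 + Q)*(-4 + b))
(-15*P(5, -2))*v(-6, 1) = (-15*(14 - 4*(-2) - 4*5 - 2*5))*(1*(5 - 6)) = (-15*(14 + 8 - 20 - 10))*(1*(-1)) = -15*(-8)*(-1) = 120*(-1) = -120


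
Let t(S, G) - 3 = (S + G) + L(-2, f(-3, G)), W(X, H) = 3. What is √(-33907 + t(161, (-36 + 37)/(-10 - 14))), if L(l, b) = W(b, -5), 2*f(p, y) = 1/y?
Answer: I*√4858566/12 ≈ 183.68*I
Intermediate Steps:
f(p, y) = 1/(2*y)
L(l, b) = 3
t(S, G) = 6 + G + S (t(S, G) = 3 + ((S + G) + 3) = 3 + ((G + S) + 3) = 3 + (3 + G + S) = 6 + G + S)
√(-33907 + t(161, (-36 + 37)/(-10 - 14))) = √(-33907 + (6 + (-36 + 37)/(-10 - 14) + 161)) = √(-33907 + (6 + 1/(-24) + 161)) = √(-33907 + (6 + 1*(-1/24) + 161)) = √(-33907 + (6 - 1/24 + 161)) = √(-33907 + 4007/24) = √(-809761/24) = I*√4858566/12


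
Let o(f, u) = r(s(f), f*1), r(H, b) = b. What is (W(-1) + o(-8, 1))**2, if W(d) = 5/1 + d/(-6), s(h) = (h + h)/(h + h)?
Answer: 289/36 ≈ 8.0278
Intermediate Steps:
s(h) = 1 (s(h) = (2*h)/((2*h)) = (2*h)*(1/(2*h)) = 1)
W(d) = 5 - d/6 (W(d) = 5*1 + d*(-1/6) = 5 - d/6)
o(f, u) = f (o(f, u) = f*1 = f)
(W(-1) + o(-8, 1))**2 = ((5 - 1/6*(-1)) - 8)**2 = ((5 + 1/6) - 8)**2 = (31/6 - 8)**2 = (-17/6)**2 = 289/36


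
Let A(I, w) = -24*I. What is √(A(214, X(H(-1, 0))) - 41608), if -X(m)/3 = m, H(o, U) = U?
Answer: 2*I*√11686 ≈ 216.2*I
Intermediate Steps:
X(m) = -3*m
√(A(214, X(H(-1, 0))) - 41608) = √(-24*214 - 41608) = √(-5136 - 41608) = √(-46744) = 2*I*√11686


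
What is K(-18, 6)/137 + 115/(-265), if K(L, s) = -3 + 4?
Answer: -3098/7261 ≈ -0.42666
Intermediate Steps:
K(L, s) = 1
K(-18, 6)/137 + 115/(-265) = 1/137 + 115/(-265) = 1*(1/137) + 115*(-1/265) = 1/137 - 23/53 = -3098/7261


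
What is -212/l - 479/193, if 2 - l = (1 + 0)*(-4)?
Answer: -21895/579 ≈ -37.815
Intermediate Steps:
l = 6 (l = 2 - (1 + 0)*(-4) = 2 - (-4) = 2 - 1*(-4) = 2 + 4 = 6)
-212/l - 479/193 = -212/6 - 479/193 = -212*⅙ - 479*1/193 = -106/3 - 479/193 = -21895/579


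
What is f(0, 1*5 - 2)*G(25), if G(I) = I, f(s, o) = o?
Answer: 75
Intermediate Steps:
f(0, 1*5 - 2)*G(25) = (1*5 - 2)*25 = (5 - 2)*25 = 3*25 = 75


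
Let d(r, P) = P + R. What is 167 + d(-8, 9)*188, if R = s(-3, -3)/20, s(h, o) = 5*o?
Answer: 1718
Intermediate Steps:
R = -¾ (R = (5*(-3))/20 = -15*1/20 = -¾ ≈ -0.75000)
d(r, P) = -¾ + P (d(r, P) = P - ¾ = -¾ + P)
167 + d(-8, 9)*188 = 167 + (-¾ + 9)*188 = 167 + (33/4)*188 = 167 + 1551 = 1718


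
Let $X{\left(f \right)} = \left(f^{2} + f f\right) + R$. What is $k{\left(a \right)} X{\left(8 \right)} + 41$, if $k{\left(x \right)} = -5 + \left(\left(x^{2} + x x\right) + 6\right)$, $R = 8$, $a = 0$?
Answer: $177$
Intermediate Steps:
$k{\left(x \right)} = 1 + 2 x^{2}$ ($k{\left(x \right)} = -5 + \left(\left(x^{2} + x^{2}\right) + 6\right) = -5 + \left(2 x^{2} + 6\right) = -5 + \left(6 + 2 x^{2}\right) = 1 + 2 x^{2}$)
$X{\left(f \right)} = 8 + 2 f^{2}$ ($X{\left(f \right)} = \left(f^{2} + f f\right) + 8 = \left(f^{2} + f^{2}\right) + 8 = 2 f^{2} + 8 = 8 + 2 f^{2}$)
$k{\left(a \right)} X{\left(8 \right)} + 41 = \left(1 + 2 \cdot 0^{2}\right) \left(8 + 2 \cdot 8^{2}\right) + 41 = \left(1 + 2 \cdot 0\right) \left(8 + 2 \cdot 64\right) + 41 = \left(1 + 0\right) \left(8 + 128\right) + 41 = 1 \cdot 136 + 41 = 136 + 41 = 177$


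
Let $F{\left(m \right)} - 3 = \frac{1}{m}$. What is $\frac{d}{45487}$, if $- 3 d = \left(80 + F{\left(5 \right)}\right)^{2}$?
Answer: $- \frac{13312}{262425} \approx -0.050727$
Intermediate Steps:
$F{\left(m \right)} = 3 + \frac{1}{m}$
$d = - \frac{173056}{75}$ ($d = - \frac{\left(80 + \left(3 + \frac{1}{5}\right)\right)^{2}}{3} = - \frac{\left(80 + \frac{16}{5}\right)^{2}}{3} = - \frac{\left(\frac{416}{5}\right)^{2}}{3} = \left(- \frac{1}{3}\right) \frac{173056}{25} = - \frac{173056}{75} \approx -2307.4$)
$\frac{d}{45487} = - \frac{173056}{75 \cdot 45487} = \left(- \frac{173056}{75}\right) \frac{1}{45487} = - \frac{13312}{262425}$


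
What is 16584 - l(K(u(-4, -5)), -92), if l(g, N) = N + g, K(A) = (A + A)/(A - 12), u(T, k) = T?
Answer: 33351/2 ≈ 16676.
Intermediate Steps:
K(A) = 2*A/(-12 + A) (K(A) = (2*A)/(-12 + A) = 2*A/(-12 + A))
16584 - l(K(u(-4, -5)), -92) = 16584 - (-92 + 2*(-4)/(-12 - 4)) = 16584 - (-92 + 2*(-4)/(-16)) = 16584 - (-92 + 2*(-4)*(-1/16)) = 16584 - (-92 + ½) = 16584 - 1*(-183/2) = 16584 + 183/2 = 33351/2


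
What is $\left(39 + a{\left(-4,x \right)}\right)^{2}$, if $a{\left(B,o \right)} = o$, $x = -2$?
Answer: $1369$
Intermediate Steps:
$\left(39 + a{\left(-4,x \right)}\right)^{2} = \left(39 - 2\right)^{2} = 37^{2} = 1369$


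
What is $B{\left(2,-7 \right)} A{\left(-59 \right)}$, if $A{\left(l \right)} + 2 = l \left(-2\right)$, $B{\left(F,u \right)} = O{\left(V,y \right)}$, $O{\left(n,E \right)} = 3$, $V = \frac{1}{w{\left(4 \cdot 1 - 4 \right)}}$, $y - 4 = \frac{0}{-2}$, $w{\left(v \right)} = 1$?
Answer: $348$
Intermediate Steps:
$y = 4$ ($y = 4 + \frac{0}{-2} = 4 + 0 \left(- \frac{1}{2}\right) = 4 + 0 = 4$)
$V = 1$ ($V = 1^{-1} = 1$)
$B{\left(F,u \right)} = 3$
$A{\left(l \right)} = -2 - 2 l$ ($A{\left(l \right)} = -2 + l \left(-2\right) = -2 - 2 l$)
$B{\left(2,-7 \right)} A{\left(-59 \right)} = 3 \left(-2 - -118\right) = 3 \left(-2 + 118\right) = 3 \cdot 116 = 348$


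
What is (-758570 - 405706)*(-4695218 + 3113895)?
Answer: 1841096417148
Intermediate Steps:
(-758570 - 405706)*(-4695218 + 3113895) = -1164276*(-1581323) = 1841096417148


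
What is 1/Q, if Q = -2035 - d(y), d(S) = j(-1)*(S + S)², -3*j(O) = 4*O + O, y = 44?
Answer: -3/44825 ≈ -6.6927e-5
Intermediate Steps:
j(O) = -5*O/3 (j(O) = -(4*O + O)/3 = -5*O/3)
d(S) = 20*S²/3 (d(S) = (-5/3*(-1))*(S + S)² = 5*(2*S)²/3 = 5*(4*S²)/3 = 20*S²/3)
Q = -44825/3 (Q = -2035 - 20*44²/3 = -2035 - 20*1936/3 = -2035 - 1*38720/3 = -2035 - 38720/3 = -44825/3 ≈ -14942.)
1/Q = 1/(-44825/3) = -3/44825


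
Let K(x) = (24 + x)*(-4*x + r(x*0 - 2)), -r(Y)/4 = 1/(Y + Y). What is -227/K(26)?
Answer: 227/5150 ≈ 0.044078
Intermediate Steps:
r(Y) = -2/Y (r(Y) = -4/(Y + Y) = -4*1/(2*Y) = -2/Y)
K(x) = (1 - 4*x)*(24 + x) (K(x) = (24 + x)*(-4*x - 2/(x*0 - 2)) = (24 + x)*(-4*x - 2/(0 - 2)) = (24 + x)*(-4*x - 2/(-2)) = (24 + x)*(-4*x - 2*(-½)) = (24 + x)*(-4*x + 1) = (24 + x)*(1 - 4*x) = (1 - 4*x)*(24 + x))
-227/K(26) = -227/(24 - 95*26 - 4*26²) = -227/(24 - 2470 - 4*676) = -227/(24 - 2470 - 2704) = -227/(-5150) = -227*(-1/5150) = 227/5150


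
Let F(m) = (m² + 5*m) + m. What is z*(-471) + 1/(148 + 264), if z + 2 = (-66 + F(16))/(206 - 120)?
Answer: -11060921/17716 ≈ -624.35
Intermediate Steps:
F(m) = m² + 6*m
z = 57/43 (z = -2 + (-66 + 16*(6 + 16))/(206 - 120) = -2 + (-66 + 16*22)/86 = -2 + (-66 + 352)*(1/86) = -2 + 286*(1/86) = -2 + 143/43 = 57/43 ≈ 1.3256)
z*(-471) + 1/(148 + 264) = (57/43)*(-471) + 1/(148 + 264) = -26847/43 + 1/412 = -11060921/17716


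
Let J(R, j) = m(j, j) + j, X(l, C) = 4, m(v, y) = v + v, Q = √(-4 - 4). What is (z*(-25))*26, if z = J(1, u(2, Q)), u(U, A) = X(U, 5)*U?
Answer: -15600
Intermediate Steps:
Q = 2*I*√2 (Q = √(-8) = 2*I*√2 ≈ 2.8284*I)
m(v, y) = 2*v
u(U, A) = 4*U
J(R, j) = 3*j (J(R, j) = 2*j + j = 3*j)
z = 24 (z = 3*(4*2) = 3*8 = 24)
(z*(-25))*26 = (24*(-25))*26 = -600*26 = -15600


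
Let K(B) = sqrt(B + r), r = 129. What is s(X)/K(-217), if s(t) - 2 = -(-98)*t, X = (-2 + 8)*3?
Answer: -883*I*sqrt(22)/22 ≈ -188.26*I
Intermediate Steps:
X = 18 (X = 6*3 = 18)
K(B) = sqrt(129 + B) (K(B) = sqrt(B + 129) = sqrt(129 + B))
s(t) = 2 + 98*t (s(t) = 2 - (-98)*t = 2 + 98*t)
s(X)/K(-217) = (2 + 98*18)/(sqrt(129 - 217)) = (2 + 1764)/(sqrt(-88)) = 1766/((2*I*sqrt(22))) = 1766*(-I*sqrt(22)/44) = -883*I*sqrt(22)/22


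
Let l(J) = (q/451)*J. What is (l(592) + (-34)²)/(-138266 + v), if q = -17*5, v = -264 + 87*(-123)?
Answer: -471036/67303181 ≈ -0.0069987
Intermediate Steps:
v = -10965 (v = -264 - 10701 = -10965)
q = -85
l(J) = -85*J/451 (l(J) = (-85/451)*J = (-85*1/451)*J = -85*J/451)
(l(592) + (-34)²)/(-138266 + v) = (-85/451*592 + (-34)²)/(-138266 - 10965) = (-50320/451 + 1156)/(-149231) = (471036/451)*(-1/149231) = -471036/67303181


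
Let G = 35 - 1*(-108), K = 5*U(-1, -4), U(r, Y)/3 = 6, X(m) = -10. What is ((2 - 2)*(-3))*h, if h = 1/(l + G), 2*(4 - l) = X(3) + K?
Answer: 0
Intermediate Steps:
U(r, Y) = 18 (U(r, Y) = 3*6 = 18)
K = 90 (K = 5*18 = 90)
G = 143 (G = 35 + 108 = 143)
l = -36 (l = 4 - (-10 + 90)/2 = 4 - 1/2*80 = 4 - 40 = -36)
h = 1/107 (h = 1/(-36 + 143) = 1/107 ≈ 0.0093458)
((2 - 2)*(-3))*h = ((2 - 2)*(-3))*(1/107) = (0*(-3))*(1/107) = 0*(1/107) = 0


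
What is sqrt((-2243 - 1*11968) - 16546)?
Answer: I*sqrt(30757) ≈ 175.38*I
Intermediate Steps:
sqrt((-2243 - 1*11968) - 16546) = sqrt((-2243 - 11968) - 16546) = sqrt(-14211 - 16546) = sqrt(-30757) = I*sqrt(30757)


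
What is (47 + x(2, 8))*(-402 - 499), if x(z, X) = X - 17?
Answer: -34238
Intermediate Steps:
x(z, X) = -17 + X
(47 + x(2, 8))*(-402 - 499) = (47 + (-17 + 8))*(-402 - 499) = (47 - 9)*(-901) = 38*(-901) = -34238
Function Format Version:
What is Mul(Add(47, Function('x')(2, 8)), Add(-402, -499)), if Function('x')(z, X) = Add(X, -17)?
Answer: -34238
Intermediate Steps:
Function('x')(z, X) = Add(-17, X)
Mul(Add(47, Function('x')(2, 8)), Add(-402, -499)) = Mul(Add(47, Add(-17, 8)), Add(-402, -499)) = Mul(Add(47, -9), -901) = Mul(38, -901) = -34238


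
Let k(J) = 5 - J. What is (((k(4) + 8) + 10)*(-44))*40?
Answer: -33440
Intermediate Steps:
(((k(4) + 8) + 10)*(-44))*40 = ((((5 - 1*4) + 8) + 10)*(-44))*40 = ((((5 - 4) + 8) + 10)*(-44))*40 = (((1 + 8) + 10)*(-44))*40 = ((9 + 10)*(-44))*40 = (19*(-44))*40 = -836*40 = -33440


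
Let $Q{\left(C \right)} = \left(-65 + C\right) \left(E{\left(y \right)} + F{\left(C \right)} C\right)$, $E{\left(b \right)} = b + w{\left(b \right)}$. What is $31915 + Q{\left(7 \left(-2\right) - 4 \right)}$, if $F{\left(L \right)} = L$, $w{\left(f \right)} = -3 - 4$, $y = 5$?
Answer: $5189$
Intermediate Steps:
$w{\left(f \right)} = -7$
$E{\left(b \right)} = -7 + b$ ($E{\left(b \right)} = b - 7 = -7 + b$)
$Q{\left(C \right)} = \left(-65 + C\right) \left(-2 + C^{2}\right)$ ($Q{\left(C \right)} = \left(-65 + C\right) \left(\left(-7 + 5\right) + C C\right) = \left(-65 + C\right) \left(-2 + C^{2}\right)$)
$31915 + Q{\left(7 \left(-2\right) - 4 \right)} = 31915 + \left(130 + \left(7 \left(-2\right) - 4\right)^{3} - 65 \left(7 \left(-2\right) - 4\right)^{2} - 2 \left(7 \left(-2\right) - 4\right)\right) = 31915 + \left(130 + \left(-14 - 4\right)^{3} - 65 \left(-14 - 4\right)^{2} - 2 \left(-14 - 4\right)\right) = 31915 + \left(130 + \left(-18\right)^{3} - 65 \left(-18\right)^{2} - -36\right) = 31915 + \left(130 - 5832 - 21060 + 36\right) = 31915 - 26726 = 5189$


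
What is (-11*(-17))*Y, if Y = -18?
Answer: -3366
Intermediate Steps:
(-11*(-17))*Y = -11*(-17)*(-18) = 187*(-18) = -3366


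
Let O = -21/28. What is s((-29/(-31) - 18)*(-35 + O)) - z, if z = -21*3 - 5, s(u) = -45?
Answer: 23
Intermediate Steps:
O = -¾ (O = -21*1/28 = -¾ ≈ -0.75000)
z = -68 (z = -63 - 5 = -68)
s((-29/(-31) - 18)*(-35 + O)) - z = -45 - 1*(-68) = -45 + 68 = 23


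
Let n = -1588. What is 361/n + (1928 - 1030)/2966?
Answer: 177649/2355004 ≈ 0.075435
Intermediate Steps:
361/n + (1928 - 1030)/2966 = 361/(-1588) + (1928 - 1030)/2966 = 361*(-1/1588) + 898*(1/2966) = -361/1588 + 449/1483 = 177649/2355004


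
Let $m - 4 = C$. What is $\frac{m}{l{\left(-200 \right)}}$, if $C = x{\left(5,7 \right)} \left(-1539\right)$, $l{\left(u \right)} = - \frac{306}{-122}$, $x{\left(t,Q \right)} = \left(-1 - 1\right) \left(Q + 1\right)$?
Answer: $\frac{1502308}{153} \approx 9819.0$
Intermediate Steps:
$x{\left(t,Q \right)} = -2 - 2 Q$ ($x{\left(t,Q \right)} = - 2 \left(1 + Q\right) = -2 - 2 Q$)
$l{\left(u \right)} = \frac{153}{61}$ ($l{\left(u \right)} = \left(-306\right) \left(- \frac{1}{122}\right) = \frac{153}{61}$)
$C = 24624$ ($C = \left(-2 - 14\right) \left(-1539\right) = \left(-16\right) \left(-1539\right) = 24624$)
$m = 24628$ ($m = 4 + 24624 = 24628$)
$\frac{m}{l{\left(-200 \right)}} = \frac{24628}{\frac{153}{61}} = 24628 \cdot \frac{61}{153} = \frac{1502308}{153}$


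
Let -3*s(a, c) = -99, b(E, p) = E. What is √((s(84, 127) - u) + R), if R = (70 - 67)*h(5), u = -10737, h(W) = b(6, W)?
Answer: 2*√2697 ≈ 103.87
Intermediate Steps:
s(a, c) = 33 (s(a, c) = -⅓*(-99) = 33)
h(W) = 6
R = 18 (R = (70 - 67)*6 = 3*6 = 18)
√((s(84, 127) - u) + R) = √((33 - 1*(-10737)) + 18) = √((33 + 10737) + 18) = √(10770 + 18) = √10788 = 2*√2697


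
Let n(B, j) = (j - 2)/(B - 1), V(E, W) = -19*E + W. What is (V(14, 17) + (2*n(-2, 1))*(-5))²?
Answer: 573049/9 ≈ 63672.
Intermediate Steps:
V(E, W) = W - 19*E
n(B, j) = (-2 + j)/(-1 + B)
(V(14, 17) + (2*n(-2, 1))*(-5))² = ((17 - 19*14) + (2*((-2 + 1)/(-1 - 2)))*(-5))² = ((17 - 266) + (2*(-1/(-3)))*(-5))² = (-249 + (2*(-⅓*(-1)))*(-5))² = (-249 + (2*(⅓))*(-5))² = (-249 + (⅔)*(-5))² = (-249 - 10/3)² = (-757/3)² = 573049/9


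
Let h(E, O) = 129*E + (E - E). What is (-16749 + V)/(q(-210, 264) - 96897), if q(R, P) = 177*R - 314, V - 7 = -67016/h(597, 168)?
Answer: 1289418662/10349083953 ≈ 0.12459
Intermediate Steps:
h(E, O) = 129*E (h(E, O) = 129*E + 0 = 129*E)
V = 472075/77013 (V = 7 - 67016/(129*597) = 7 - 67016/77013 = 472075/77013 ≈ 6.1298)
q(R, P) = -314 + 177*R
(-16749 + V)/(q(-210, 264) - 96897) = (-16749 + 472075/77013)/((-314 + 177*(-210)) - 96897) = -1289418662/(77013*((-314 - 37170) - 96897)) = -1289418662/(77013*(-37484 - 96897)) = -1289418662/77013/(-134381) = -1289418662/77013*(-1/134381) = 1289418662/10349083953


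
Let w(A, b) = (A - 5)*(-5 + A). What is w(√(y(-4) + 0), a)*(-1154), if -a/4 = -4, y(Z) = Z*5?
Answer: -5770 + 23080*I*√5 ≈ -5770.0 + 51608.0*I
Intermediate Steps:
y(Z) = 5*Z
a = 16 (a = -4*(-4) = 16)
w(A, b) = (-5 + A)² (w(A, b) = (-5 + A)*(-5 + A) = (-5 + A)²)
w(√(y(-4) + 0), a)*(-1154) = (-5 + √(5*(-4) + 0))²*(-1154) = (-5 + √(-20 + 0))²*(-1154) = (-5 + √(-20))²*(-1154) = (-5 + 2*I*√5)²*(-1154) = -1154*(-5 + 2*I*√5)²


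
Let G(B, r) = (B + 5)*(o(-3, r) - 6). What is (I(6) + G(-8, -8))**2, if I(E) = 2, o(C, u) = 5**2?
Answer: 3025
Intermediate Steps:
o(C, u) = 25
G(B, r) = 95 + 19*B (G(B, r) = (B + 5)*(25 - 6) = (5 + B)*19 = 95 + 19*B)
(I(6) + G(-8, -8))**2 = (2 + (95 + 19*(-8)))**2 = (2 + (95 - 152))**2 = (2 - 57)**2 = (-55)**2 = 3025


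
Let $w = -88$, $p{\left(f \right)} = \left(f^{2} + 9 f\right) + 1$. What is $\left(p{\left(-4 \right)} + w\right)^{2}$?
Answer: $11449$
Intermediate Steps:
$p{\left(f \right)} = 1 + f^{2} + 9 f$
$\left(p{\left(-4 \right)} + w\right)^{2} = \left(\left(1 + \left(-4\right)^{2} + 9 \left(-4\right)\right) - 88\right)^{2} = \left(\left(1 + 16 - 36\right) - 88\right)^{2} = \left(-19 - 88\right)^{2} = \left(-107\right)^{2} = 11449$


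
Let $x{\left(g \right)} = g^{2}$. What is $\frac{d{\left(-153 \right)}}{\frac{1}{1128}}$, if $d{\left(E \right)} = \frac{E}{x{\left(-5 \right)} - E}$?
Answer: $- \frac{86292}{89} \approx -969.57$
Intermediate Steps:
$d{\left(E \right)} = \frac{E}{25 - E}$ ($d{\left(E \right)} = \frac{E}{\left(-5\right)^{2} - E} = \frac{E}{25 - E}$)
$\frac{d{\left(-153 \right)}}{\frac{1}{1128}} = \frac{\left(-1\right) \left(-153\right) \frac{1}{-25 - 153}}{\frac{1}{1128}} = \left(-1\right) \left(-153\right) \frac{1}{-178} \frac{1}{\frac{1}{1128}} = \left(-1\right) \left(-153\right) \left(- \frac{1}{178}\right) 1128 = \left(- \frac{153}{178}\right) 1128 = - \frac{86292}{89}$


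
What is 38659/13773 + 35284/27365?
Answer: 1543870067/376898145 ≈ 4.0963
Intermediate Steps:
38659/13773 + 35284/27365 = 1543870067/376898145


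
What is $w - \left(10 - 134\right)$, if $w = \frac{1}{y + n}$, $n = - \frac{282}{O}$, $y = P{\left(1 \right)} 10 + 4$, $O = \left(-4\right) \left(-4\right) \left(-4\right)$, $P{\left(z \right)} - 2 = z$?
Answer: $\frac{152428}{1229} \approx 124.03$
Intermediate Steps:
$P{\left(z \right)} = 2 + z$
$O = -64$ ($O = 16 \left(-4\right) = -64$)
$y = 34$ ($y = \left(2 + 1\right) 10 + 4 = 3 \cdot 10 + 4 = 30 + 4 = 34$)
$n = \frac{141}{32}$ ($n = - \frac{282}{-64} = \left(-282\right) \left(- \frac{1}{64}\right) = \frac{141}{32} \approx 4.4063$)
$w = \frac{32}{1229}$ ($w = \frac{1}{34 + \frac{141}{32}} = \frac{1}{\frac{1229}{32}} = \frac{32}{1229} \approx 0.026037$)
$w - \left(10 - 134\right) = \frac{32}{1229} - \left(10 - 134\right) = \frac{32}{1229} - -124 = \frac{32}{1229} + 124 = \frac{152428}{1229}$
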